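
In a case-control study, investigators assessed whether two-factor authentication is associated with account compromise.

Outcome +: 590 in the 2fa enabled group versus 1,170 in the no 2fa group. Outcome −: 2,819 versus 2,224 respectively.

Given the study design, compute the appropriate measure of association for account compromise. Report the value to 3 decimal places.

0.398

From the description: a = 590, b = 2819, c = 1170, d = 2224.
This is a case-control study: participants were sampled on outcome status, so risks in the source population cannot be estimated directly — relative risk is not valid here. The odds ratio is the appropriate measure.
OR = (a·d)/(b·c) = (590 × 2224) / (2819 × 1170) = 1312160 / 3298230 = 0.39784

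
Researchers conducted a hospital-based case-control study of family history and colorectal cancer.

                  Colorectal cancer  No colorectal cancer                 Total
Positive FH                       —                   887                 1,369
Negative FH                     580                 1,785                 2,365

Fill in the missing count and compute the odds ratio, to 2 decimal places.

The missing cell is in the exposed row: 1369 − 887 = 482.
So a = 482, b = 887, c = 580, d = 1785.
OR = (a·d)/(b·c) = (482 × 1785) / (887 × 580) = 860370 / 514460 = 1.67237

1.67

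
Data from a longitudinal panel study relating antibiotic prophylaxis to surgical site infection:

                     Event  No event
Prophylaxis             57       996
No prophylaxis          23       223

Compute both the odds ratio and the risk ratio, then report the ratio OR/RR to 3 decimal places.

Cells: a = 57, b = 996, c = 23, d = 223.
OR = (57·223)/(996·23) = 12711/22908 = 0.55487
Risk in exposed = 57/1053 = 0.05413; risk in unexposed = 23/246 = 0.09350; RR = 0.57897
OR/RR = 0.55487 / 0.57897 = 0.95838
The outcome is rare in both groups, so OR ≈ RR (ratio near 1).

0.958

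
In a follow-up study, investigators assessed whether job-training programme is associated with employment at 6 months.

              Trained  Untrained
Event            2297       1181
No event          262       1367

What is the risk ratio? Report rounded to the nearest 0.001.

1.937

Reading the table with exposure as columns: a = 2297 (Trained, case), b = 262 (Trained, non-case), c = 1181 (Untrained, case), d = 1367.
Risk in exposed = 2297/2559 = 0.89762; risk in unexposed = 1181/2548 = 0.46350.
RR = 0.89762 / 0.46350 = 1.93660
The risk among the exposed is 1.94 times that among the unexposed.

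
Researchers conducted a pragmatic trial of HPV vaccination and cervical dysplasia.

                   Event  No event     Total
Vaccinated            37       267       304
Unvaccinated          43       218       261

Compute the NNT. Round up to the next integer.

Risk in treated group = 37/304 = 0.12171; risk in control = 43/261 = 0.16475.
Absolute risk reduction = 0.16475 − 0.12171 = 0.04304
NNT = 1 / ARR = 1 / 0.04304 = 23.234 → round up → 24

24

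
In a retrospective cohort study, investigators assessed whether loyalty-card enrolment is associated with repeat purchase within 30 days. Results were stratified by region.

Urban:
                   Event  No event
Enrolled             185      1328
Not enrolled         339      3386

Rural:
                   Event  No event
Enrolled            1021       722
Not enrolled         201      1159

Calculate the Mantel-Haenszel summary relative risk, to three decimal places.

RR_MH = Σ(aᵢ·n₀ᵢ/nᵢ) / Σ(cᵢ·n₁ᵢ/nᵢ), with n₁ᵢ = aᵢ+bᵢ (exposed), n₀ᵢ = cᵢ+dᵢ (unexposed), nᵢ = n₁ᵢ+n₀ᵢ.
Stratum 1 (Urban): n₁ = 1513, n₀ = 3725, n = 5238; a·n₀/n = 185·3725/5238 = 131.5626; c·n₁/n = 339·1513/5238 = 97.9204
Stratum 2 (Rural): n₁ = 1743, n₀ = 1360, n = 3103; a·n₀/n = 1021·1360/3103 = 447.4895; c·n₁/n = 201·1743/3103 = 112.9046
RR_MH = (131.5626 + 447.4895) / (97.9204 + 112.9046) = 579.0521 / 210.8250 = 2.74660

2.747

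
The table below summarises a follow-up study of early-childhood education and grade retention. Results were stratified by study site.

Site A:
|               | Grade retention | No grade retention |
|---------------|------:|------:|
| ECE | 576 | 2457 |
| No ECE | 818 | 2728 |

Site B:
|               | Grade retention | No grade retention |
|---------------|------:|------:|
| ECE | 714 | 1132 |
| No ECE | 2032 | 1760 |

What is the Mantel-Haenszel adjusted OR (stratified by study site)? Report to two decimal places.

0.65

OR_MH = Σ(aᵢdᵢ/nᵢ) / Σ(bᵢcᵢ/nᵢ), where nᵢ is the stratum total.
Stratum 1 (Site A): n = 6579; a·d/n = 576·2728/6579 = 238.8399; b·c/n = 2457·818/6579 = 305.4911
Stratum 2 (Site B): n = 5638; a·d/n = 714·1760/5638 = 222.8875; b·c/n = 1132·2032/5638 = 407.9858
OR_MH = (238.8399 + 222.8875) / (305.4911 + 407.9858) = 461.7275 / 713.4769 = 0.64715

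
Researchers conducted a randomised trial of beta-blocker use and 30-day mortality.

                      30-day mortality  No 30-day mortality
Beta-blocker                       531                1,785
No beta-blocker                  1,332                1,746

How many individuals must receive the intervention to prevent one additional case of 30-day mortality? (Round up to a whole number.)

Risk in treated group = 531/2316 = 0.22927; risk in control = 1332/3078 = 0.43275.
Absolute risk reduction = 0.43275 − 0.22927 = 0.20347
NNT = 1 / ARR = 1 / 0.20347 = 4.915 → round up → 5

5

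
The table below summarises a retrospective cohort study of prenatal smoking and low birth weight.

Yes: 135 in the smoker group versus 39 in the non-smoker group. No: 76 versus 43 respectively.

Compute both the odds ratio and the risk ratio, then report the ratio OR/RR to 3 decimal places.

1.456

From the description: a = 135, b = 76, c = 39, d = 43.
OR = (135·43)/(76·39) = 5805/2964 = 1.95850
Risk in exposed = 135/211 = 0.63981; risk in unexposed = 39/82 = 0.47561; RR = 1.34524
OR/RR = 1.95850 / 1.34524 = 1.45587
The outcome is not rare, so the OR lies further from 1 than the RR.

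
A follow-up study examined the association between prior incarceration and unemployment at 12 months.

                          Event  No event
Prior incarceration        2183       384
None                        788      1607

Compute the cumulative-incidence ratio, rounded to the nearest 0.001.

Cells: a = 2183, b = 384, c = 788, d = 1607.
Risk in exposed = 2183/2567 = 0.85041; risk in unexposed = 788/2395 = 0.32902.
RR = 0.85041 / 0.32902 = 2.58468
The risk among the exposed is 2.58 times that among the unexposed.

2.585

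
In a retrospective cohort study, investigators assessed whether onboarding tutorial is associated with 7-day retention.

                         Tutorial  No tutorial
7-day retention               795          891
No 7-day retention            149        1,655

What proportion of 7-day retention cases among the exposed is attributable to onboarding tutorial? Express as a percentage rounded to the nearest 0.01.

58.44

Reading the table with exposure as columns: a = 795 (Tutorial, case), b = 149 (Tutorial, non-case), c = 891 (No tutorial, case), d = 1655.
Risk in exposed = 795/944 = 0.84216; risk in unexposed = 891/2546 = 0.34996.
RR = 0.84216/0.34996 = 2.40644
AR% = (RR − 1)/RR × 100 = (2.40644 − 1)/2.40644 × 100 = 58.4449%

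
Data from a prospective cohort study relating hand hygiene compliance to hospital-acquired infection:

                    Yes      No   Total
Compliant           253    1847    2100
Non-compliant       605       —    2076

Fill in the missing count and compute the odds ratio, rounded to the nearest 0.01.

The missing cell is in the unexposed row: 2076 − 605 = 1471.
So a = 253, b = 1847, c = 605, d = 1471.
OR = (a·d)/(b·c) = (253 × 1471) / (1847 × 605) = 372163 / 1117435 = 0.33305

0.33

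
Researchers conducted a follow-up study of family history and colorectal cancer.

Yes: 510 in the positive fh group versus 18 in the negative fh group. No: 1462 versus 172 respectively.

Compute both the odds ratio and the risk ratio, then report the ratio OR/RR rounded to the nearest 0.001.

From the description: a = 510, b = 1462, c = 18, d = 172.
OR = (510·172)/(1462·18) = 87720/26316 = 3.33333
Risk in exposed = 510/1972 = 0.25862; risk in unexposed = 18/190 = 0.09474; RR = 2.72989
OR/RR = 3.33333 / 2.72989 = 1.22105
The outcome is not rare, so the OR lies further from 1 than the RR.

1.221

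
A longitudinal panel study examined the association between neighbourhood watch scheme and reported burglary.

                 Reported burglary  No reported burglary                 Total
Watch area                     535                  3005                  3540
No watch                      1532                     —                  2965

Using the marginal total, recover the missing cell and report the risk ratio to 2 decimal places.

The missing cell is in the unexposed row: 2965 − 1532 = 1433.
So a = 535, b = 3005, c = 1532, d = 1433.
RR = [a/(a+b)] / [c/(c+d)] = (535/3540) / (1532/2965) = 0.15113/0.51669 = 0.29249

0.29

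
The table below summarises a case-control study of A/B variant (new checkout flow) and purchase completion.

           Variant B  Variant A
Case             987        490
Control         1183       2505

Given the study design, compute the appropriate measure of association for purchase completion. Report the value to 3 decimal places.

Reading the table with exposure as columns: a = 987 (Variant B, case), b = 1183 (Variant B, non-case), c = 490 (Variant A, case), d = 2505.
This is a case-control study: participants were sampled on outcome status, so risks in the source population cannot be estimated directly — relative risk is not valid here. The odds ratio is the appropriate measure.
OR = (a·d)/(b·c) = (987 × 2505) / (1183 × 490) = 2472435 / 579670 = 4.26525

4.265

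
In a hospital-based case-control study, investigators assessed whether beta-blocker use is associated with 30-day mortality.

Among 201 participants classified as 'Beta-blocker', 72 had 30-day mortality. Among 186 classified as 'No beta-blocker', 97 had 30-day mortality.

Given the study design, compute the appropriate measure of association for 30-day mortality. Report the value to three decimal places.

From the description: a = 72, b = 129, c = 97, d = 89.
This is a hospital-based case-control study: participants were sampled on outcome status, so risks in the source population cannot be estimated directly — relative risk is not valid here. The odds ratio is the appropriate measure.
OR = (a·d)/(b·c) = (72 × 89) / (129 × 97) = 6408 / 12513 = 0.51211

0.512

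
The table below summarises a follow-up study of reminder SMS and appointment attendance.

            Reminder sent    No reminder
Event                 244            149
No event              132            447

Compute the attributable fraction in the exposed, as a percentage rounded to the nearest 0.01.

61.48

Reading the table with exposure as columns: a = 244 (Reminder sent, case), b = 132 (Reminder sent, non-case), c = 149 (No reminder, case), d = 447.
Risk in exposed = 244/376 = 0.64894; risk in unexposed = 149/596 = 0.25000.
RR = 0.64894/0.25000 = 2.59574
AR% = (RR − 1)/RR × 100 = (2.59574 − 1)/2.59574 × 100 = 61.4754%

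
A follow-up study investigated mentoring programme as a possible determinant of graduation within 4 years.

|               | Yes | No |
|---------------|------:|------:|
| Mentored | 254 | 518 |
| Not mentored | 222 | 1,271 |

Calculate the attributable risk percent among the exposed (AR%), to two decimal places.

54.81

Cells: a = 254, b = 518, c = 222, d = 1271.
Risk in exposed = 254/772 = 0.32902; risk in unexposed = 222/1493 = 0.14869.
RR = 0.32902/0.14869 = 2.21270
AR% = (RR − 1)/RR × 100 = (2.21270 − 1)/2.21270 × 100 = 54.8064%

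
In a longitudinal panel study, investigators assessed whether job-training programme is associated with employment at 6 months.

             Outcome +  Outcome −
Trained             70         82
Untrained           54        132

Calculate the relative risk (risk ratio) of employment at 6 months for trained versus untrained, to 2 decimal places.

1.59

Cells: a = 70, b = 82, c = 54, d = 132.
Risk in exposed = 70/152 = 0.46053; risk in unexposed = 54/186 = 0.29032.
RR = 0.46053 / 0.29032 = 1.58626
The risk among the exposed is 1.59 times that among the unexposed.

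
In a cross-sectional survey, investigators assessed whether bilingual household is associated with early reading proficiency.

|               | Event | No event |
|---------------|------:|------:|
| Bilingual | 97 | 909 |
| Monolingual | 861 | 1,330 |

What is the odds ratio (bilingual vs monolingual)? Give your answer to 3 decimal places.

Cells: a = 97, b = 909, c = 861, d = 1330.
OR = (a·d)/(b·c) = (97 × 1330) / (909 × 861) = 129010 / 782649 = 0.16484
Exposure is associated with lower odds of early reading proficiency (OR = 0.16 < 1).

0.165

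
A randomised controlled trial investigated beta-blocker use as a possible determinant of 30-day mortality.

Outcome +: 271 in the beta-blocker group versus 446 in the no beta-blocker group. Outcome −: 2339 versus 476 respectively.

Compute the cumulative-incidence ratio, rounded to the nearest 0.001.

From the description: a = 271, b = 2339, c = 446, d = 476.
Risk in exposed = 271/2610 = 0.10383; risk in unexposed = 446/922 = 0.48373.
RR = 0.10383 / 0.48373 = 0.21465
The risk is 79% lower among the exposed than among the unexposed.

0.215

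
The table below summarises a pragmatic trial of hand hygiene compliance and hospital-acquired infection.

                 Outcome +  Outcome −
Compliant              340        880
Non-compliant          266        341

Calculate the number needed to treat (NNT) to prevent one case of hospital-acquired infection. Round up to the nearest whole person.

7

Risk in treated group = 340/1220 = 0.27869; risk in control = 266/607 = 0.43822.
Absolute risk reduction = 0.43822 − 0.27869 = 0.15953
NNT = 1 / ARR = 1 / 0.15953 = 6.268 → round up → 7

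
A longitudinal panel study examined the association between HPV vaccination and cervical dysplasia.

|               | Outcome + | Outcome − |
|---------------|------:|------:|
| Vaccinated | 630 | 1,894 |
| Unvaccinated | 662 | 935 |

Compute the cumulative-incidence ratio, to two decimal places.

Cells: a = 630, b = 1894, c = 662, d = 935.
Risk in exposed = 630/2524 = 0.24960; risk in unexposed = 662/1597 = 0.41453.
RR = 0.24960 / 0.41453 = 0.60214
The risk is 40% lower among the exposed than among the unexposed.

0.60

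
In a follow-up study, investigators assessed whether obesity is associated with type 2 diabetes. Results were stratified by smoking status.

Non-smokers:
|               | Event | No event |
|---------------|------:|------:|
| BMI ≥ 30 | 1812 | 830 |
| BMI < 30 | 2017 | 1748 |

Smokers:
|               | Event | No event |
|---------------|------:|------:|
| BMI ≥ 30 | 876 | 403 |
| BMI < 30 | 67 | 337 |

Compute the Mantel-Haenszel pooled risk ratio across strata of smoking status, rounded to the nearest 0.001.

RR_MH = Σ(aᵢ·n₀ᵢ/nᵢ) / Σ(cᵢ·n₁ᵢ/nᵢ), with n₁ᵢ = aᵢ+bᵢ (exposed), n₀ᵢ = cᵢ+dᵢ (unexposed), nᵢ = n₁ᵢ+n₀ᵢ.
Stratum 1 (Non-smokers): n₁ = 2642, n₀ = 3765, n = 6407; a·n₀/n = 1812·3765/6407 = 1064.8010; c·n₁/n = 2017·2642/6407 = 831.7331
Stratum 2 (Smokers): n₁ = 1279, n₀ = 404, n = 1683; a·n₀/n = 876·404/1683 = 210.2816; c·n₁/n = 67·1279/1683 = 50.9168
RR_MH = (1064.8010 + 210.2816) / (831.7331 + 50.9168) = 1275.0826 / 882.6499 = 1.44461

1.445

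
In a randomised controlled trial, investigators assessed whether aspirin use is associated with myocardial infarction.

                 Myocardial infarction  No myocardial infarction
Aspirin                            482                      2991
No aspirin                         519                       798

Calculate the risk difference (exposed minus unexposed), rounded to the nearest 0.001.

Cells: a = 482, b = 2991, c = 519, d = 798.
Risk in exposed = 482/3473 = 0.138785; risk in unexposed = 519/1317 = 0.394077.
Risk difference = 0.138785 − 0.394077 = -0.255293

-0.255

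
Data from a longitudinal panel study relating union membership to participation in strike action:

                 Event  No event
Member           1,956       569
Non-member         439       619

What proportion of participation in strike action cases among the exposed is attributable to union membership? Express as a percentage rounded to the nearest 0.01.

Cells: a = 1956, b = 569, c = 439, d = 619.
Risk in exposed = 1956/2525 = 0.77465; risk in unexposed = 439/1058 = 0.41493.
RR = 0.77465/0.41493 = 1.86693
AR% = (RR − 1)/RR × 100 = (1.86693 − 1)/1.86693 × 100 = 46.4362%

46.44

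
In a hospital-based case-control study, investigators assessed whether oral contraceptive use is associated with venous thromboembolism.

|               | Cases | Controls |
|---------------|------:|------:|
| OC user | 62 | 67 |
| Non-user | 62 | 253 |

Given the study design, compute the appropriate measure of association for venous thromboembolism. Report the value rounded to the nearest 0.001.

3.776

Cells: a = 62, b = 67, c = 62, d = 253.
This is a hospital-based case-control study: participants were sampled on outcome status, so risks in the source population cannot be estimated directly — relative risk is not valid here. The odds ratio is the appropriate measure.
OR = (a·d)/(b·c) = (62 × 253) / (67 × 62) = 15686 / 4154 = 3.77612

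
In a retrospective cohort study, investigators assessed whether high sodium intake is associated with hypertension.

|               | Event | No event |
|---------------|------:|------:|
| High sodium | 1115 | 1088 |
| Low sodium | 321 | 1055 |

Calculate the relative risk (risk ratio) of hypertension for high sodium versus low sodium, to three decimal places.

Cells: a = 1115, b = 1088, c = 321, d = 1055.
Risk in exposed = 1115/2203 = 0.50613; risk in unexposed = 321/1376 = 0.23328.
RR = 0.50613 / 0.23328 = 2.16957
The risk among the exposed is 2.17 times that among the unexposed.

2.170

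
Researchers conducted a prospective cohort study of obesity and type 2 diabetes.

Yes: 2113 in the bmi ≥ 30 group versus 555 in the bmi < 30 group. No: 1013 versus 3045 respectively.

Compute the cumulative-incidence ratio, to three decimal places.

From the description: a = 2113, b = 1013, c = 555, d = 3045.
Risk in exposed = 2113/3126 = 0.67594; risk in unexposed = 555/3600 = 0.15417.
RR = 0.67594 / 0.15417 = 4.38450
The risk among the exposed is 4.38 times that among the unexposed.

4.384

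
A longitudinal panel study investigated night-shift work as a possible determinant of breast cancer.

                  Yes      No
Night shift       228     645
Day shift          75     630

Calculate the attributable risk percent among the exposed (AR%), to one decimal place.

59.3

Cells: a = 228, b = 645, c = 75, d = 630.
Risk in exposed = 228/873 = 0.26117; risk in unexposed = 75/705 = 0.10638.
RR = 0.26117/0.10638 = 2.45498
AR% = (RR − 1)/RR × 100 = (2.45498 − 1)/2.45498 × 100 = 59.2665%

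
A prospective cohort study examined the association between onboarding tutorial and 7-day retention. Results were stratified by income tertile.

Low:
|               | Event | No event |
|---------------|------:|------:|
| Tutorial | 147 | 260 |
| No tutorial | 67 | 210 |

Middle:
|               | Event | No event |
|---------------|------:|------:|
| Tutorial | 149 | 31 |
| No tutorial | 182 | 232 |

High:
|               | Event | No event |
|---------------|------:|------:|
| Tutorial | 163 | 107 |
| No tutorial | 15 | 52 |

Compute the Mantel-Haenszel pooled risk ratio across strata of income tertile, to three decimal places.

1.829

RR_MH = Σ(aᵢ·n₀ᵢ/nᵢ) / Σ(cᵢ·n₁ᵢ/nᵢ), with n₁ᵢ = aᵢ+bᵢ (exposed), n₀ᵢ = cᵢ+dᵢ (unexposed), nᵢ = n₁ᵢ+n₀ᵢ.
Stratum 1 (Low): n₁ = 407, n₀ = 277, n = 684; a·n₀/n = 147·277/684 = 59.5307; c·n₁/n = 67·407/684 = 39.8670
Stratum 2 (Middle): n₁ = 180, n₀ = 414, n = 594; a·n₀/n = 149·414/594 = 103.8485; c·n₁/n = 182·180/594 = 55.1515
Stratum 3 (High): n₁ = 270, n₀ = 67, n = 337; a·n₀/n = 163·67/337 = 32.4065; c·n₁/n = 15·270/337 = 12.0178
RR_MH = (59.5307 + 103.8485 + 32.4065) / (39.8670 + 55.1515 + 12.0178) = 195.7857 / 107.0363 = 1.82915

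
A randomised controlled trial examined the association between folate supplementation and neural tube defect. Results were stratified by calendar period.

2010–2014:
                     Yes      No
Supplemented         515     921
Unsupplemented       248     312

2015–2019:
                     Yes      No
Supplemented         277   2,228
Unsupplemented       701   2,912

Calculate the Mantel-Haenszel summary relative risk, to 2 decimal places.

RR_MH = Σ(aᵢ·n₀ᵢ/nᵢ) / Σ(cᵢ·n₁ᵢ/nᵢ), with n₁ᵢ = aᵢ+bᵢ (exposed), n₀ᵢ = cᵢ+dᵢ (unexposed), nᵢ = n₁ᵢ+n₀ᵢ.
Stratum 1 (2010–2014): n₁ = 1436, n₀ = 560, n = 1996; a·n₀/n = 515·560/1996 = 144.4890; c·n₁/n = 248·1436/1996 = 178.4208
Stratum 2 (2015–2019): n₁ = 2505, n₀ = 3613, n = 6118; a·n₀/n = 277·3613/6118 = 163.5830; c·n₁/n = 701·2505/6118 = 287.0227
RR_MH = (144.4890 + 163.5830) / (178.4208 + 287.0227) = 308.0720 / 465.4436 = 0.66189

0.66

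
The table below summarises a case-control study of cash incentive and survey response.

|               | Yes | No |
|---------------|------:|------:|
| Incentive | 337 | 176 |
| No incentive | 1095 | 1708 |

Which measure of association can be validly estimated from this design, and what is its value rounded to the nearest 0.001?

Cells: a = 337, b = 176, c = 1095, d = 1708.
This is a case-control study: participants were sampled on outcome status, so risks in the source population cannot be estimated directly — relative risk is not valid here. The odds ratio is the appropriate measure.
OR = (a·d)/(b·c) = (337 × 1708) / (176 × 1095) = 575596 / 192720 = 2.98670

2.987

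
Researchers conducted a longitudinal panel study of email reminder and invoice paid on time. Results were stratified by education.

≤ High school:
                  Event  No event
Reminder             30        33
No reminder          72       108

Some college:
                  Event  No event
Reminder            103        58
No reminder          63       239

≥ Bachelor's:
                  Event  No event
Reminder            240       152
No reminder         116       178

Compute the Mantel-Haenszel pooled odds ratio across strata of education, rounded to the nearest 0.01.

OR_MH = Σ(aᵢdᵢ/nᵢ) / Σ(bᵢcᵢ/nᵢ), where nᵢ is the stratum total.
Stratum 1 (≤ High school): n = 243; a·d/n = 30·108/243 = 13.3333; b·c/n = 33·72/243 = 9.7778
Stratum 2 (Some college): n = 463; a·d/n = 103·239/463 = 53.1685; b·c/n = 58·63/463 = 7.8920
Stratum 3 (≥ Bachelor's): n = 686; a·d/n = 240·178/686 = 62.2741; b·c/n = 152·116/686 = 25.7026
OR_MH = (13.3333 + 53.1685 + 62.2741) / (9.7778 + 7.8920 + 25.7026) = 128.7759 / 43.3724 = 2.96907

2.97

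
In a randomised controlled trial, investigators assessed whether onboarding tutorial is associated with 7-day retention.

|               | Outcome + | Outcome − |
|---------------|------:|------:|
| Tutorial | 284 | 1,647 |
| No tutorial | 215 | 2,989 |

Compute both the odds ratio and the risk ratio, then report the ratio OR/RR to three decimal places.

Cells: a = 284, b = 1647, c = 215, d = 2989.
OR = (284·2989)/(1647·215) = 848876/354105 = 2.39724
Risk in exposed = 284/1931 = 0.14707; risk in unexposed = 215/3204 = 0.06710; RR = 2.19175
OR/RR = 2.39724 / 2.19175 = 1.09376
The outcome is not rare, so the OR lies further from 1 than the RR.

1.094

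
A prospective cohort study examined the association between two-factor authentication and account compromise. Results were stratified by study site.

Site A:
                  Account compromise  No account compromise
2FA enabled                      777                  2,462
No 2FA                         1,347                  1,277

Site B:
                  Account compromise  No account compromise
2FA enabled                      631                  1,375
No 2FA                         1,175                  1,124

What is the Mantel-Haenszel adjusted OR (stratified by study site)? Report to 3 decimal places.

0.355

OR_MH = Σ(aᵢdᵢ/nᵢ) / Σ(bᵢcᵢ/nᵢ), where nᵢ is the stratum total.
Stratum 1 (Site A): n = 5863; a·d/n = 777·1277/5863 = 169.2357; b·c/n = 2462·1347/5863 = 565.6343
Stratum 2 (Site B): n = 4305; a·d/n = 631·1124/4305 = 164.7489; b·c/n = 1375·1175/4305 = 375.2904
OR_MH = (169.2357 + 164.7489) / (565.6343 + 375.2904) = 333.9846 / 940.9247 = 0.35495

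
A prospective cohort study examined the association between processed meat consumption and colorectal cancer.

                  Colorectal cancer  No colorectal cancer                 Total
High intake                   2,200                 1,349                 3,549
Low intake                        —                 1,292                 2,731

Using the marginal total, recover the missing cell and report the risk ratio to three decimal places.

1.176

The missing cell is in the unexposed row: 2731 − 1292 = 1439.
So a = 2200, b = 1349, c = 1439, d = 1292.
RR = [a/(a+b)] / [c/(c+d)] = (2200/3549) / (1439/2731) = 0.61989/0.52691 = 1.17646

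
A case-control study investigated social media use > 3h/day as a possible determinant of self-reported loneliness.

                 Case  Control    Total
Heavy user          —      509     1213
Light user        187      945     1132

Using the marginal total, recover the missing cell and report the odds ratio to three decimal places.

6.989

The missing cell is in the exposed row: 1213 − 509 = 704.
So a = 704, b = 509, c = 187, d = 945.
OR = (a·d)/(b·c) = (704 × 945) / (509 × 187) = 665280 / 95183 = 6.98948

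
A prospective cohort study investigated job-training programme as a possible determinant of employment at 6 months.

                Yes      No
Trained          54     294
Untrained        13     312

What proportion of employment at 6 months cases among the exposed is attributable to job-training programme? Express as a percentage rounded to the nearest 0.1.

74.2

Cells: a = 54, b = 294, c = 13, d = 312.
Risk in exposed = 54/348 = 0.15517; risk in unexposed = 13/325 = 0.04000.
RR = 0.15517/0.04000 = 3.87931
AR% = (RR − 1)/RR × 100 = (3.87931 − 1)/3.87931 × 100 = 74.2222%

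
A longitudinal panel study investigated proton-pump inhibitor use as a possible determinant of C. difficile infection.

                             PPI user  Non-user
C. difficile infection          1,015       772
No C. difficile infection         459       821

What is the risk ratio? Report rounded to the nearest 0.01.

Reading the table with exposure as columns: a = 1015 (PPI user, case), b = 459 (PPI user, non-case), c = 772 (Non-user, case), d = 821.
Risk in exposed = 1015/1474 = 0.68860; risk in unexposed = 772/1593 = 0.48462.
RR = 0.68860 / 0.48462 = 1.42091
The risk among the exposed is 1.42 times that among the unexposed.

1.42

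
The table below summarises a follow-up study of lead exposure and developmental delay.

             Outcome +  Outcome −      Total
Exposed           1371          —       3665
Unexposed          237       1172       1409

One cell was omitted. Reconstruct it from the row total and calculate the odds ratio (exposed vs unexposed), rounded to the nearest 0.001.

2.955

The missing cell is in the exposed row: 3665 − 1371 = 2294.
So a = 1371, b = 2294, c = 237, d = 1172.
OR = (a·d)/(b·c) = (1371 × 1172) / (2294 × 237) = 1606812 / 543678 = 2.95545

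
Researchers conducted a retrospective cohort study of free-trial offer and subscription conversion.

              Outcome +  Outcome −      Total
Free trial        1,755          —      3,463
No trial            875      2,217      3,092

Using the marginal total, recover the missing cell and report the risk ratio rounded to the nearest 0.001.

1.791

The missing cell is in the exposed row: 3463 − 1755 = 1708.
So a = 1755, b = 1708, c = 875, d = 2217.
RR = [a/(a+b)] / [c/(c+d)] = (1755/3463) / (875/3092) = 0.50679/0.28299 = 1.79084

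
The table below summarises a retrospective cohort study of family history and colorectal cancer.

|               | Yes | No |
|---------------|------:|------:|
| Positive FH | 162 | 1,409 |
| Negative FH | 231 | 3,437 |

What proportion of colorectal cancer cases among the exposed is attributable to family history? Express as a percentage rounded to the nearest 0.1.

38.9

Cells: a = 162, b = 1409, c = 231, d = 3437.
Risk in exposed = 162/1571 = 0.10312; risk in unexposed = 231/3668 = 0.06298.
RR = 0.10312/0.06298 = 1.63741
AR% = (RR − 1)/RR × 100 = (1.63741 − 1)/1.63741 × 100 = 38.9278%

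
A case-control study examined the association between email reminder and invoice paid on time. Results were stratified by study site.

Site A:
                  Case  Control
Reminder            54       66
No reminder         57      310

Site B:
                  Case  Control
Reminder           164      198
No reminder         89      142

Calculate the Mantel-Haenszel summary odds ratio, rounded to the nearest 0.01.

1.97

OR_MH = Σ(aᵢdᵢ/nᵢ) / Σ(bᵢcᵢ/nᵢ), where nᵢ is the stratum total.
Stratum 1 (Site A): n = 487; a·d/n = 54·310/487 = 34.3737; b·c/n = 66·57/487 = 7.7248
Stratum 2 (Site B): n = 593; a·d/n = 164·142/593 = 39.2715; b·c/n = 198·89/593 = 29.7167
OR_MH = (34.3737 + 39.2715) / (7.7248 + 29.7167) = 73.6452 / 37.4415 = 1.96694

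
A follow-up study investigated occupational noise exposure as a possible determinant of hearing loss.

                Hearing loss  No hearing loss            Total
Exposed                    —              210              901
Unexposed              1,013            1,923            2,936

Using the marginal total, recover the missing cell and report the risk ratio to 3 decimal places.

2.223

The missing cell is in the exposed row: 901 − 210 = 691.
So a = 691, b = 210, c = 1013, d = 1923.
RR = [a/(a+b)] / [c/(c+d)] = (691/901) / (1013/2936) = 0.76693/0.34503 = 2.22280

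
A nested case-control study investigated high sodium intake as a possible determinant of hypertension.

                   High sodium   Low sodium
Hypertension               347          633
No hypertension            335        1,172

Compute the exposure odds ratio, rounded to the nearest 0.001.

Reading the table with exposure as columns: a = 347 (High sodium, case), b = 335 (High sodium, non-case), c = 633 (Low sodium, case), d = 1172.
OR = (a·d)/(b·c) = (347 × 1172) / (335 × 633) = 406684 / 212055 = 1.91782
The odds of hypertension are about 1.92 times as high in the high sodium group.

1.918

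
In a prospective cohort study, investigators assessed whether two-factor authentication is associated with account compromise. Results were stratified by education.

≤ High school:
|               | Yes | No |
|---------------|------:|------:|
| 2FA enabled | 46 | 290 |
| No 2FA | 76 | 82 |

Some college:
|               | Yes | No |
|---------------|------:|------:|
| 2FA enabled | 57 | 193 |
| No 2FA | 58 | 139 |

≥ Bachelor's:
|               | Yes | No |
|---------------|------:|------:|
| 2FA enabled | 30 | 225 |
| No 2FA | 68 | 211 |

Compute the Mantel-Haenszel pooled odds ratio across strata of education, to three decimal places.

OR_MH = Σ(aᵢdᵢ/nᵢ) / Σ(bᵢcᵢ/nᵢ), where nᵢ is the stratum total.
Stratum 1 (≤ High school): n = 494; a·d/n = 46·82/494 = 7.6356; b·c/n = 290·76/494 = 44.6154
Stratum 2 (Some college): n = 447; a·d/n = 57·139/447 = 17.7248; b·c/n = 193·58/447 = 25.0425
Stratum 3 (≥ Bachelor's): n = 534; a·d/n = 30·211/534 = 11.8539; b·c/n = 225·68/534 = 28.6517
OR_MH = (7.6356 + 17.7248 + 11.8539) / (44.6154 + 25.0425 + 28.6517) = 37.2144 / 98.3096 = 0.37854

0.379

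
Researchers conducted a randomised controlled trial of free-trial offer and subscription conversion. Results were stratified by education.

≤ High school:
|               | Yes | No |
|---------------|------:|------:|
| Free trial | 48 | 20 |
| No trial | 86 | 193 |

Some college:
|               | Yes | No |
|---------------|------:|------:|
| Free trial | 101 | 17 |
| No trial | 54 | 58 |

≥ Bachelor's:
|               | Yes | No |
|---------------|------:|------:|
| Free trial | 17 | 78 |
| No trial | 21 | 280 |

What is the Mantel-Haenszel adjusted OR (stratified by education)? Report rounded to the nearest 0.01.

4.91

OR_MH = Σ(aᵢdᵢ/nᵢ) / Σ(bᵢcᵢ/nᵢ), where nᵢ is the stratum total.
Stratum 1 (≤ High school): n = 347; a·d/n = 48·193/347 = 26.6974; b·c/n = 20·86/347 = 4.9568
Stratum 2 (Some college): n = 230; a·d/n = 101·58/230 = 25.4696; b·c/n = 17·54/230 = 3.9913
Stratum 3 (≥ Bachelor's): n = 396; a·d/n = 17·280/396 = 12.0202; b·c/n = 78·21/396 = 4.1364
OR_MH = (26.6974 + 25.4696 + 12.0202) / (4.9568 + 3.9913 + 4.1364) = 64.1872 / 13.0844 = 4.90561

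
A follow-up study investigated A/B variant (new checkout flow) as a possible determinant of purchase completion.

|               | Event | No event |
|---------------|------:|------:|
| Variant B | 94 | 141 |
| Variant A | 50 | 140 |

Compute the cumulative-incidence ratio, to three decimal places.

Cells: a = 94, b = 141, c = 50, d = 140.
Risk in exposed = 94/235 = 0.40000; risk in unexposed = 50/190 = 0.26316.
RR = 0.40000 / 0.26316 = 1.52000
The risk among the exposed is 1.52 times that among the unexposed.

1.520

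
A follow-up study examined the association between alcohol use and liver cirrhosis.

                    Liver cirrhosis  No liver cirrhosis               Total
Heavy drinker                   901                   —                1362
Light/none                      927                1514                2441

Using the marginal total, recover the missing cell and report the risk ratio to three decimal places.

1.742

The missing cell is in the exposed row: 1362 − 901 = 461.
So a = 901, b = 461, c = 927, d = 1514.
RR = [a/(a+b)] / [c/(c+d)] = (901/1362) / (927/2441) = 0.66153/0.37976 = 1.74195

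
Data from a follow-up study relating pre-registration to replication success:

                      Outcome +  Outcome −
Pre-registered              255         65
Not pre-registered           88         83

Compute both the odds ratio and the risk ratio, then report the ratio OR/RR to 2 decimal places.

Cells: a = 255, b = 65, c = 88, d = 83.
OR = (255·83)/(65·88) = 21165/5720 = 3.70017
Risk in exposed = 255/320 = 0.79688; risk in unexposed = 88/171 = 0.51462; RR = 1.54847
OR/RR = 3.70017 / 1.54847 = 2.38956
The outcome is not rare, so the OR lies further from 1 than the RR.

2.39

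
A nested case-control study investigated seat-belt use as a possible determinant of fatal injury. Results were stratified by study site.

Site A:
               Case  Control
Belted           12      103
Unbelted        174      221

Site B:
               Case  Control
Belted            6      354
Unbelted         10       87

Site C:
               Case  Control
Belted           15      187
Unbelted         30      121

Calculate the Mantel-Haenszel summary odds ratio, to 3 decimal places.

0.195

OR_MH = Σ(aᵢdᵢ/nᵢ) / Σ(bᵢcᵢ/nᵢ), where nᵢ is the stratum total.
Stratum 1 (Site A): n = 510; a·d/n = 12·221/510 = 5.2000; b·c/n = 103·174/510 = 35.1412
Stratum 2 (Site B): n = 457; a·d/n = 6·87/457 = 1.1422; b·c/n = 354·10/457 = 7.7462
Stratum 3 (Site C): n = 353; a·d/n = 15·121/353 = 5.1416; b·c/n = 187·30/353 = 15.8924
OR_MH = (5.2000 + 1.1422 + 5.1416) / (35.1412 + 7.7462 + 15.8924) = 11.4839 / 58.7797 = 0.19537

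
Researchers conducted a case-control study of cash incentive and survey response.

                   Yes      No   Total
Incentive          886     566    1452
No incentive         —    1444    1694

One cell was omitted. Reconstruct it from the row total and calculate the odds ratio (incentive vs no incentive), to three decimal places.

The missing cell is in the unexposed row: 1694 − 1444 = 250.
So a = 886, b = 566, c = 250, d = 1444.
OR = (a·d)/(b·c) = (886 × 1444) / (566 × 250) = 1279384 / 141500 = 9.04158

9.042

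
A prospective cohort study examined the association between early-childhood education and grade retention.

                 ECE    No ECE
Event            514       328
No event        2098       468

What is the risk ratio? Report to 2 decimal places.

Reading the table with exposure as columns: a = 514 (ECE, case), b = 2098 (ECE, non-case), c = 328 (No ECE, case), d = 468.
Risk in exposed = 514/2612 = 0.19678; risk in unexposed = 328/796 = 0.41206.
RR = 0.19678 / 0.41206 = 0.47756
The risk is 52% lower among the exposed than among the unexposed.

0.48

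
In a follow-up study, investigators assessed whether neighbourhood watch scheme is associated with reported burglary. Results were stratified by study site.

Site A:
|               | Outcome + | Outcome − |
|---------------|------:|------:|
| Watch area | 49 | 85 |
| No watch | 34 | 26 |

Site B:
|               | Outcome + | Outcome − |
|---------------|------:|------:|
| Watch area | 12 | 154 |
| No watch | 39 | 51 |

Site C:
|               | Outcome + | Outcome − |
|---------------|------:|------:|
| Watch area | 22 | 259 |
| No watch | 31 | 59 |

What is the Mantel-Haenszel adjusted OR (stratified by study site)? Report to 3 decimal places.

0.208

OR_MH = Σ(aᵢdᵢ/nᵢ) / Σ(bᵢcᵢ/nᵢ), where nᵢ is the stratum total.
Stratum 1 (Site A): n = 194; a·d/n = 49·26/194 = 6.5670; b·c/n = 85·34/194 = 14.8969
Stratum 2 (Site B): n = 256; a·d/n = 12·51/256 = 2.3906; b·c/n = 154·39/256 = 23.4609
Stratum 3 (Site C): n = 371; a·d/n = 22·59/371 = 3.4987; b·c/n = 259·31/371 = 21.6415
OR_MH = (6.5670 + 2.3906 + 3.4987) / (14.8969 + 23.4609 + 21.6415) = 12.4563 / 59.9994 = 0.20761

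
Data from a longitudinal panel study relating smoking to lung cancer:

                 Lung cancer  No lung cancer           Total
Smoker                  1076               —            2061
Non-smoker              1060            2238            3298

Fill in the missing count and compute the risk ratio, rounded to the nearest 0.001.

The missing cell is in the exposed row: 2061 − 1076 = 985.
So a = 1076, b = 985, c = 1060, d = 2238.
RR = [a/(a+b)] / [c/(c+d)] = (1076/2061) / (1060/3298) = 0.52208/0.32141 = 1.62435

1.624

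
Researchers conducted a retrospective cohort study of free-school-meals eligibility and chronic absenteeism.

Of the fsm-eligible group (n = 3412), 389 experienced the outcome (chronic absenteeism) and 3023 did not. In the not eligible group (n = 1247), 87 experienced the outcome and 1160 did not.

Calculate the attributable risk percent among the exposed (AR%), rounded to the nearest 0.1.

38.8

From the description: a = 389, b = 3023, c = 87, d = 1160.
Risk in exposed = 389/3412 = 0.11401; risk in unexposed = 87/1247 = 0.06977.
RR = 0.11401/0.06977 = 1.63413
AR% = (RR − 1)/RR × 100 = (1.63413 − 1)/1.63413 × 100 = 38.8055%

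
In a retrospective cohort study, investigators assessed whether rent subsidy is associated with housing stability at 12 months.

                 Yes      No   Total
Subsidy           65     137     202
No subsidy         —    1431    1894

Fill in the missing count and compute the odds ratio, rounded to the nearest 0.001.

The missing cell is in the unexposed row: 1894 − 1431 = 463.
So a = 65, b = 137, c = 463, d = 1431.
OR = (a·d)/(b·c) = (65 × 1431) / (137 × 463) = 93015 / 63431 = 1.46640

1.466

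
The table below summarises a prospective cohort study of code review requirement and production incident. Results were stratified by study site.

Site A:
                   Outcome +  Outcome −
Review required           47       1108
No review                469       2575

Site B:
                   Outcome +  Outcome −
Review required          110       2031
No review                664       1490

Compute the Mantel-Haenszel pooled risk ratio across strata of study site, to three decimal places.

RR_MH = Σ(aᵢ·n₀ᵢ/nᵢ) / Σ(cᵢ·n₁ᵢ/nᵢ), with n₁ᵢ = aᵢ+bᵢ (exposed), n₀ᵢ = cᵢ+dᵢ (unexposed), nᵢ = n₁ᵢ+n₀ᵢ.
Stratum 1 (Site A): n₁ = 1155, n₀ = 3044, n = 4199; a·n₀/n = 47·3044/4199 = 34.0719; c·n₁/n = 469·1155/4199 = 129.0057
Stratum 2 (Site B): n₁ = 2141, n₀ = 2154, n = 4295; a·n₀/n = 110·2154/4295 = 55.1665; c·n₁/n = 664·2141/4295 = 330.9951
RR_MH = (34.0719 + 55.1665) / (129.0057 + 330.9951) = 89.2384 / 460.0008 = 0.19400

0.194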